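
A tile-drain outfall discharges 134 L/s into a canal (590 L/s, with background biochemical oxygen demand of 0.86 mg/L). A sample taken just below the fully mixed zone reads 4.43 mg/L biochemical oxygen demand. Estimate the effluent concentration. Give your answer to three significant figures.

Mass balance: 590.0·0.8600 + 134.0·Cₑ = 724.0·4.430
→ Cₑ = (724.0·4.430 − 590.0·0.8600) / 134.0 = 20.15 mg/L.

20.1 mg/L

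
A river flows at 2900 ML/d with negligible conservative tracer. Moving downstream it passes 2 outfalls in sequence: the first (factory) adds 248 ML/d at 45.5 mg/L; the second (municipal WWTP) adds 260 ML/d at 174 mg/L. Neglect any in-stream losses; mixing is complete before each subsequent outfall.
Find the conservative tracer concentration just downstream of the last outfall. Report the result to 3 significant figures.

16.6 mg/L

Outfall 1: combined Q = 3148 ML/d; C = (2900·0 + 248.0·45.50)/3148 = 3.584 mg/L.
Outfall 2: combined Q = 3408 ML/d; C = (3148·3.584 + 260.0·174.0)/3408 = 16.59 mg/L.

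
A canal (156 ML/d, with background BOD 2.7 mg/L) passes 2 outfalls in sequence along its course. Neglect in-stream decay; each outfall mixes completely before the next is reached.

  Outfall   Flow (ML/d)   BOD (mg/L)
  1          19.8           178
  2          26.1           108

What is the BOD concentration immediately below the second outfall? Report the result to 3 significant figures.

After outfall 1: Q = 156.0 + 19.80 = 175.8 ML/d; C = (156.0·2.700 + 19.80·178.0)/175.8 = 22.44 mg/L.
After outfall 2: Q = 175.8 + 26.10 = 201.9 ML/d; C = (175.8·22.44 + 26.10·108.0)/201.9 = 33.50 mg/L.

33.5 mg/L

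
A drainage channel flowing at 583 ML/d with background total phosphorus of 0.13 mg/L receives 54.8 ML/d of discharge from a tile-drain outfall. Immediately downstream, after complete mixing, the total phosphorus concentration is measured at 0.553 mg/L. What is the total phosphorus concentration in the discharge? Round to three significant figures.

5.05 mg/L

Mass balance: 583.0·0.1300 + 54.80·Cₑ = 637.8·0.5530
→ Cₑ = (637.8·0.5530 − 583.0·0.1300) / 54.80 = 5.053 mg/L.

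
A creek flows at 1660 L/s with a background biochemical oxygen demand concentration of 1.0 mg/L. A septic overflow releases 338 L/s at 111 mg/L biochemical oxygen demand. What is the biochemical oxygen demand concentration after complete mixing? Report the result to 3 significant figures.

Flow-weighted average: C = (1660·1.000 + 338.0·111.0) / 1998 = 39180/1998 = 19.61 mg/L.

19.6 mg/L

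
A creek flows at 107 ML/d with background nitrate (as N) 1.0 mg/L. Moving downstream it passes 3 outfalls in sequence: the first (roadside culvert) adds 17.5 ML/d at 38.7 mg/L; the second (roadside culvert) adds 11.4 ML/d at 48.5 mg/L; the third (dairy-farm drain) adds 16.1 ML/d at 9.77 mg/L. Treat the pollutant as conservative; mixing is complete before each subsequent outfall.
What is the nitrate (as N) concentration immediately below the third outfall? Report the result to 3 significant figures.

9.83 mg/L

Outfall 1: combined Q = 124.5 ML/d; C = (107.0·1.000 + 17.50·38.70)/124.5 = 6.299 mg/L.
Outfall 2: combined Q = 135.9 ML/d; C = (124.5·6.299 + 11.40·48.50)/135.9 = 9.839 mg/L.
Outfall 3: combined Q = 152.0 ML/d; C = (135.9·9.839 + 16.10·9.770)/152.0 = 9.832 mg/L.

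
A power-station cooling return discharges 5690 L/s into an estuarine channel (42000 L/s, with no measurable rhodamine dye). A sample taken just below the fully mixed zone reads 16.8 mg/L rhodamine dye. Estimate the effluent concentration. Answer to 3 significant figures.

Mass balance: 42000·0 + 5690·Cₑ = 47690·16.80
→ Cₑ = (47690·16.80 − 42000·0) / 5690 = 140.8 mg/L.

141 mg/L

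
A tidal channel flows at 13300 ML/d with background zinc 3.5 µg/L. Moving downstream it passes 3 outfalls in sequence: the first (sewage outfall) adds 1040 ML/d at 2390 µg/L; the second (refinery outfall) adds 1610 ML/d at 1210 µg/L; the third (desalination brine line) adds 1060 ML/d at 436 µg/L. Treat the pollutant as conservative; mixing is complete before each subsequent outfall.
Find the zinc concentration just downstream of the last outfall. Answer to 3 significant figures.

After outfall 1: Q = 13300 + 1040 = 14340 ML/d; C = (13300·3.500 + 1040·2390)/14340 = 176.6 µg/L.
After outfall 2: Q = 14340 + 1610 = 15950 ML/d; C = (14340·176.6 + 1610·1210)/15950 = 280.9 µg/L.
After outfall 3: Q = 15950 + 1060 = 17010 ML/d; C = (15950·280.9 + 1060·436.0)/17010 = 290.6 µg/L.

291 µg/L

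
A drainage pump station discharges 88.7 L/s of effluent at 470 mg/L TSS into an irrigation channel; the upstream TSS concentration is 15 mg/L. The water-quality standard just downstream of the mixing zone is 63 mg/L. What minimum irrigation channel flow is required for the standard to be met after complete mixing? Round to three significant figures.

752 L/s

Set C_mix = 63: (Q·15.00 + 88.70·470.0) / (Q + 88.70) = 63
→ Q = 88.70·(470.0 − 63)/(63 − 15.00) = 752.1 L/s.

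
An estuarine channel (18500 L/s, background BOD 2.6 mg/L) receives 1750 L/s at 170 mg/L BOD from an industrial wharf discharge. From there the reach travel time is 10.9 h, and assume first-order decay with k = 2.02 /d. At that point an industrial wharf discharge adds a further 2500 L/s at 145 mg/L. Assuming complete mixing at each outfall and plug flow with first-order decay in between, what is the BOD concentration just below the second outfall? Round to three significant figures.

After mixing, C = (18500·2.600 + 1750·170.0) / 20250 = 345600/20250 = 17.07 mg/L; combined flow 20250 L/s.
First-order decay: C = 17.07·exp(−k·t) = 17.07·0.3995 = 6.819 mg/L.
Second outfall: C = (20250·6.819 + 2500·145.0)/22750 = 22.00 mg/L.

22.0 mg/L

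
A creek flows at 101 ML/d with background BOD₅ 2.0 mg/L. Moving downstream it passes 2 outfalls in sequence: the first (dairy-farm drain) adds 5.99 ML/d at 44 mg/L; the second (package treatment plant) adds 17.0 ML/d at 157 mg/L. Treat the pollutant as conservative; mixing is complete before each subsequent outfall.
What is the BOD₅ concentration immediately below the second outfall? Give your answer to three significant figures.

25.3 mg/L

Below outfall 1: Q → 107.0 ML/d, C = (101.0·2.000 + 5.990·44.00)/107.0 = 4.351 mg/L.
Below outfall 2: Q → 124.0 ML/d, C = (107.0·4.351 + 17.00·157.0)/124.0 = 25.28 mg/L.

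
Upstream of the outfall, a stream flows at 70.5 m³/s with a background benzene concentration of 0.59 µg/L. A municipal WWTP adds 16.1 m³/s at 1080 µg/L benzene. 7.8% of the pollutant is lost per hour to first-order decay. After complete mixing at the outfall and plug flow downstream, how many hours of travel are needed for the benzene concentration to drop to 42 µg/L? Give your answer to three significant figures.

Mixed concentration C = ΣQC/ΣQ = (70.50·0.5900 + 16.10·1080) / 86.60 = 17430/86.60 = 201.3 µg/L.
7.8%/h lost → k = −ln(1 − 0.078) = 0.08121 h⁻¹.
201.3·exp(−k·t) = 42 → t = ln(201.3/42)/k = 69460 s = 19.30 h.

19.3 h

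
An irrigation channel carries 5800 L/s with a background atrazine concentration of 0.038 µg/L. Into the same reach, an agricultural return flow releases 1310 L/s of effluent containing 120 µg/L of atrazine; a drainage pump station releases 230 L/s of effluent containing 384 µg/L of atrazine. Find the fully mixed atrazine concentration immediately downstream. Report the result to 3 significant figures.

Mass balance: C = (5800·0.03800 + 1310·120.0 + 230.0·384.0) / 7340 = 245700/7340 = 33.48 µg/L.

33.5 µg/L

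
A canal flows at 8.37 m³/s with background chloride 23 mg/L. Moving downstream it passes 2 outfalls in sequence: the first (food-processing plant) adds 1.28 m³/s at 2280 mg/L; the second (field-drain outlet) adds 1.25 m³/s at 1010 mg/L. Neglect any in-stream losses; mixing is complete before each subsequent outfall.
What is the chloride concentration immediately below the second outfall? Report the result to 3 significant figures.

Below outfall 1: Q → 9.650 m³/s, C = (8.370·23.00 + 1.280·2280)/9.650 = 322.4 mg/L.
Below outfall 2: Q → 10.90 m³/s, C = (9.650·322.4 + 1.250·1010)/10.90 = 401.2 mg/L.

401 mg/L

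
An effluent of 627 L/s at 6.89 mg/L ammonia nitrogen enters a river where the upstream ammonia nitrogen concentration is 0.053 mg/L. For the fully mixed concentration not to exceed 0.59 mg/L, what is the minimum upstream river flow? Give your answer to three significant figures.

7360 L/s

Set C_mix = 0.59: (Q·0.05300 + 627.0·6.890) / (Q + 627.0) = 0.59
→ Q = 627.0·(6.890 − 0.59)/(0.59 − 0.05300) = 7356 L/s.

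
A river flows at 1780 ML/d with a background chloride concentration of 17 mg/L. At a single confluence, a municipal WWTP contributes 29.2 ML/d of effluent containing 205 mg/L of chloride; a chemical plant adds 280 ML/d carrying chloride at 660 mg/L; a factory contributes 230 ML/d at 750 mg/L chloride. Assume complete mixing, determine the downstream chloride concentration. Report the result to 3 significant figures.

Mixed concentration C = ΣQC/ΣQ = (1780·17.00 + 29.20·205.0 + 280.0·660.0 + 230.0·750.0) / 2319 = 393500/2319 = 169.7 mg/L.

170 mg/L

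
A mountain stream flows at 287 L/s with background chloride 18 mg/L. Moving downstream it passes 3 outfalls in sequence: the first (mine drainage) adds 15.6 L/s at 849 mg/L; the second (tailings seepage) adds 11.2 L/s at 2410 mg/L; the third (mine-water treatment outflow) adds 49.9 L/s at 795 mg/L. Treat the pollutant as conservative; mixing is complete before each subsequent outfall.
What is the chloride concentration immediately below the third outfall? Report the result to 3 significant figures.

Below outfall 1: Q → 302.6 L/s, C = (287.0·18.00 + 15.60·849.0)/302.6 = 60.84 mg/L.
Below outfall 2: Q → 313.8 L/s, C = (302.6·60.84 + 11.20·2410)/313.8 = 144.7 mg/L.
Below outfall 3: Q → 363.7 L/s, C = (313.8·144.7 + 49.90·795.0)/363.7 = 233.9 mg/L.

234 mg/L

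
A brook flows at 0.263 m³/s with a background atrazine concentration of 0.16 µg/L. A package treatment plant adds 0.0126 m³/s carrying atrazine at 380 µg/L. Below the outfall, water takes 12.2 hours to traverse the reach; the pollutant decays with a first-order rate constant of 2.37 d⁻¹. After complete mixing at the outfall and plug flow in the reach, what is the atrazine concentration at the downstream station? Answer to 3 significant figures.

5.25 µg/L

After mixing, C = (0.2630·0.1600 + 0.01260·380.0) / 0.2756 = 4.830/0.2756 = 17.53 µg/L.
First-order decay: C = 17.53·exp(−k·t) = 17.53·0.2998 = 5.254 µg/L.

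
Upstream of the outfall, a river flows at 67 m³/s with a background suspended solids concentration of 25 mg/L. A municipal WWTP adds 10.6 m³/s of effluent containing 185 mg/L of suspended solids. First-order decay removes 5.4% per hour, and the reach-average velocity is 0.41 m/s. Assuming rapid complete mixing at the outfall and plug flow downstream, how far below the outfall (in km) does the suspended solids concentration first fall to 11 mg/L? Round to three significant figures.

38.5 km

Flow-weighted average: C = (67.00·25.00 + 10.60·185.0) / 77.60 = 3636/77.60 = 46.86 mg/L.
5.4%/h lost → k = −ln(1 − 0.054) = 0.05551 h⁻¹.
Set 46.86·exp(−k·t) = 11 → t = ln(46.86/11)/k = 93980 s = 26.11 h.
Distance = v·t = 0.41·93980 = 38530 m = 38.53 km.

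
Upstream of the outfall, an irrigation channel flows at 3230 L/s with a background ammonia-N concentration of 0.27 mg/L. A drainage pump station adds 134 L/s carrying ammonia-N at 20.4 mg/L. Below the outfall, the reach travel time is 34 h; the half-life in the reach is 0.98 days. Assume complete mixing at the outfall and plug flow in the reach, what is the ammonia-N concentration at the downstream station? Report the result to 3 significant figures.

0.394 mg/L

Mass balance: C = (3230·0.2700 + 134.0·20.40) / 3364 = 3606/3364 = 1.072 mg/L.
Half-life 0.98 d → k = ln 2 / 0.98 = 0.7073 d⁻¹.
Applying C = C₀e^(−kt): 1.072 × 0.3671 = 0.3935 mg/L.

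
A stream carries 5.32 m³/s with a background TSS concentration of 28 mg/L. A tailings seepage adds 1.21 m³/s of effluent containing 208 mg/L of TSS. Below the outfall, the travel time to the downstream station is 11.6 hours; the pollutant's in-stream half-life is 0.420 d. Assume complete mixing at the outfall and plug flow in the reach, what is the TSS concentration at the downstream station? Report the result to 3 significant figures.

Flow-weighted average: C = (5.320·28.00 + 1.210·208.0) / 6.530 = 400.6/6.530 = 61.35 mg/L.
Half-life 0.420 d → k = ln 2 / 0.420 = 1.650 d⁻¹.
Applying C = C₀e^(−kt): 61.35 × 0.4504 = 27.63 mg/L.

27.6 mg/L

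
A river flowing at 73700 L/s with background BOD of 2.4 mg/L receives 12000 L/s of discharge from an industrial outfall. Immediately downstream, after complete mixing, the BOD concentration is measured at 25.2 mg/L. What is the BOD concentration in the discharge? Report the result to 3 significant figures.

165 mg/L

Mass balance: 73700·2.400 + 12000·Cₑ = 85700·25.20
→ Cₑ = (85700·25.20 − 73700·2.400) / 12000 = 165.2 mg/L.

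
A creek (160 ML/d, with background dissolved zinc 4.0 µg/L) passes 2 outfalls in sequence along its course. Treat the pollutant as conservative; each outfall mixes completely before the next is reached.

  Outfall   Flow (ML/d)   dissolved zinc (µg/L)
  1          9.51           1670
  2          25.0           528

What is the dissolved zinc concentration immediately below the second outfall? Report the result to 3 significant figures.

After outfall 1: Q = 160.0 + 9.510 = 169.5 ML/d; C = (160.0·4.000 + 9.510·1670)/169.5 = 97.47 µg/L.
After outfall 2: Q = 169.5 + 25.00 = 194.5 ML/d; C = (169.5·97.47 + 25.00·528.0)/194.5 = 152.8 µg/L.

153 µg/L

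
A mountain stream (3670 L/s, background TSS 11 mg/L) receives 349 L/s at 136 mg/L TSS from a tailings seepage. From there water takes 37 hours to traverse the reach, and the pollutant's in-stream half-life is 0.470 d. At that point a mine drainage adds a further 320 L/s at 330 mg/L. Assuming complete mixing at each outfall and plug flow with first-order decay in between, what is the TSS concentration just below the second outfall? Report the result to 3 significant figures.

26.4 mg/L

Mixed concentration C = ΣQC/ΣQ = (3670·11.00 + 349.0·136.0) / 4019 = 87830/4019 = 21.85 mg/L; combined flow 4019 L/s.
Half-life 0.470 d → k = ln 2 / 0.470 = 1.475 d⁻¹.
Decay over the reach: 21.85·exp(−kt) = 21.85·0.1029 = 2.250 mg/L.
Second outfall: C = (4019·2.250 + 320.0·330.0)/4339 = 26.42 mg/L.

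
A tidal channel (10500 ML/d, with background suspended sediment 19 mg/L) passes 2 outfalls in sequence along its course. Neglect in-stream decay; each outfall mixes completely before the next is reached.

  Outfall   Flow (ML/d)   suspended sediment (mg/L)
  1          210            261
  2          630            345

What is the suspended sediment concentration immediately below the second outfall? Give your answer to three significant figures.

41.6 mg/L

Below outfall 1: Q → 10710 ML/d, C = (10500·19.00 + 210.0·261.0)/10710 = 23.75 mg/L.
Below outfall 2: Q → 11340 ML/d, C = (10710·23.75 + 630.0·345.0)/11340 = 41.59 mg/L.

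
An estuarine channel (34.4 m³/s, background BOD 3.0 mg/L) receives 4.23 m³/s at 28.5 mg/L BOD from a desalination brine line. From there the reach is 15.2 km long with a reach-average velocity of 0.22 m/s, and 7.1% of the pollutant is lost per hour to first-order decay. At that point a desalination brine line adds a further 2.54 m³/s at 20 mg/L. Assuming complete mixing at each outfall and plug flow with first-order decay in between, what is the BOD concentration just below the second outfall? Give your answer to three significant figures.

Mass balance: C = (34.40·3.000 + 4.230·28.50) / 38.63 = 223.8/38.63 = 5.792 mg/L; combined flow 38.63 m³/s.
Travel time t = 15.2·1000 / 0.22 = 69090 s = 19.19 h.
7.1%/h lost → k = −ln(1 − 0.071) = 0.07365 h⁻¹.
After decay, C = 5.792 × e^(−kt) = 5.792 × 0.2433 = 1.409 mg/L.
At the second outfall, C = (38.63·1.409 + 2.540·20.00) / (38.63 + 2.540) = 2.556 mg/L.

2.56 mg/L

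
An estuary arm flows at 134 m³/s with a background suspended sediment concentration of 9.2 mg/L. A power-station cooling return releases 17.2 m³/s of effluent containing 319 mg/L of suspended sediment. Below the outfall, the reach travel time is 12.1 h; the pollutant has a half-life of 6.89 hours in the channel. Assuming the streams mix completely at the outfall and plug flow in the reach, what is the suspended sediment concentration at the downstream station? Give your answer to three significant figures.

Flow-weighted average: C = (134.0·9.200 + 17.20·319.0) / 151.2 = 6720/151.2 = 44.44 mg/L.
Half-life 6.89 h → k = ln 2 / 6.89 = 0.1006 h⁻¹ = 2.414 d⁻¹.
Decay over the reach: 44.44·exp(−kt) = 44.44·0.2960 = 13.16 mg/L.

13.2 mg/L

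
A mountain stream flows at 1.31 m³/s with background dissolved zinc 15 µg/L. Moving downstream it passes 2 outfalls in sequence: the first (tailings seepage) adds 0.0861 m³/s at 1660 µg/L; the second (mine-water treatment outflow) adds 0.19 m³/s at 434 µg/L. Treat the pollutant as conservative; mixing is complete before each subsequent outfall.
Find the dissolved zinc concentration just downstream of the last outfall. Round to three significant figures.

After outfall 1: Q = 1.310 + 0.08610 = 1.396 m³/s; C = (1.310·15.00 + 0.08610·1660)/1.396 = 116.5 µg/L.
After outfall 2: Q = 1.396 + 0.1900 = 1.586 m³/s; C = (1.396·116.5 + 0.1900·434.0)/1.586 = 154.5 µg/L.

154 µg/L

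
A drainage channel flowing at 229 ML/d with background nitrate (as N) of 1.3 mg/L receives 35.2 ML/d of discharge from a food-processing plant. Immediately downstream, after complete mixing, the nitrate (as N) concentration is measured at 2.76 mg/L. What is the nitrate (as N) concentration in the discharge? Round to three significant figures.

12.3 mg/L

Mass balance: 229.0·1.300 + 35.20·Cₑ = 264.2·2.760
→ Cₑ = (264.2·2.760 − 229.0·1.300) / 35.20 = 12.26 mg/L.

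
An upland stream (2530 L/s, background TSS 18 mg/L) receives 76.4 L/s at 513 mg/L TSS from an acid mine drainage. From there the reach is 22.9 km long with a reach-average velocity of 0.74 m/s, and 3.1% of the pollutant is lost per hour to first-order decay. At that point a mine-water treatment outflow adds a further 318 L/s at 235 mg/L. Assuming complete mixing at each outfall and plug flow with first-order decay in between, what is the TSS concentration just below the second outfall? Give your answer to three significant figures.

47.7 mg/L

Conservation of mass: C = (2530·18.00 + 76.40·513.0) / 2606 = 84730/2606 = 32.51 mg/L; combined flow 2606 L/s.
Travel time t = 22.9·1000 / 0.74 = 30950 s = 8.596 h.
3.1%/h lost → k = −ln(1 − 0.031) = 0.03149 h⁻¹.
Applying C = C₀e^(−kt): 32.51 × 0.7628 = 24.80 mg/L.
At the second outfall, C = (2606·24.80 + 318.0·235.0) / (2606 + 318.0) = 47.66 mg/L.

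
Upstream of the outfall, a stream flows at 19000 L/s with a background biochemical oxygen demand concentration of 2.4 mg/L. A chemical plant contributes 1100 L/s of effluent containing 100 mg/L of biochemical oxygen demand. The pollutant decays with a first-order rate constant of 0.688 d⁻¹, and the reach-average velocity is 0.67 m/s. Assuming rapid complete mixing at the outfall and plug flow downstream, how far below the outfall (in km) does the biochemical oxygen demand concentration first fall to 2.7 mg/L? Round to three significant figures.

Flow-weighted average: C = (19000·2.400 + 1100·100.0) / 20100 = 155600/20100 = 7.741 mg/L.
Set 7.741·exp(−k·t) = 2.7 → t = ln(7.741/2.7)/k = 132300 s = 36.74 h.
Distance = v·t = 0.67·132300 = 88630 m = 88.63 km.

88.6 km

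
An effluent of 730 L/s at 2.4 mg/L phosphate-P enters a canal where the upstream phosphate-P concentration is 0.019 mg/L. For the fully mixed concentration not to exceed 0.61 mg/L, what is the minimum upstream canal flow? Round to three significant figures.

2210 L/s

Set C_mix = 0.61: (Q·0.01900 + 730.0·2.400) / (Q + 730.0) = 0.61
→ Q = 730.0·(2.400 − 0.61)/(0.61 − 0.01900) = 2211 L/s.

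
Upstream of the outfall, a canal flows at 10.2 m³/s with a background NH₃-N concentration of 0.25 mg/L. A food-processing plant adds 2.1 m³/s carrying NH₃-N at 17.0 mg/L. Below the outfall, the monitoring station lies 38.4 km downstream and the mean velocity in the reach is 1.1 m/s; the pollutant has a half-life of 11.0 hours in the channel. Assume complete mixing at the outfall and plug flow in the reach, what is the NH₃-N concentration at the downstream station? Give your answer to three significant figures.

Mass balance: C = (10.20·0.2500 + 2.100·17.00) / 12.30 = 38.25/12.30 = 3.110 mg/L.
Travel time t = 38.4·1000 / 1.1 = 34910 s = 9.697 h.
Half-life 11.0 h → k = ln 2 / 11.0 = 0.06301 h⁻¹ = 1.512 d⁻¹.
After decay, C = 3.110 × e^(−kt) = 3.110 × 0.5428 = 1.688 mg/L.

1.69 mg/L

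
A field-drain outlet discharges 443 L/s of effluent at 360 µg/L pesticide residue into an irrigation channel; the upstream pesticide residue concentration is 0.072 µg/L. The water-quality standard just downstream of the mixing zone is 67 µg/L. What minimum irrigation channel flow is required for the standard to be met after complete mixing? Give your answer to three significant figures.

1940 L/s

Set C_mix = 67: (Q·0.07200 + 443.0·360.0) / (Q + 443.0) = 67
→ Q = 443.0·(360.0 − 67)/(67 − 0.07200) = 1939 L/s.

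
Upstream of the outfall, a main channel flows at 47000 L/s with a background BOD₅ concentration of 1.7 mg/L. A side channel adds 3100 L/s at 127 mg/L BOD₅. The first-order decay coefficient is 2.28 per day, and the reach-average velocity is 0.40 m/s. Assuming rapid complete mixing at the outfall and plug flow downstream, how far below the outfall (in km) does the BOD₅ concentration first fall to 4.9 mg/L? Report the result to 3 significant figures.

9.96 km

Mixed concentration C = ΣQC/ΣQ = (47000·1.700 + 3100·127.0) / 50100 = 473600/50100 = 9.453 mg/L.
Set 9.453·exp(−k·t) = 4.9 → t = ln(9.453/4.9)/k = 24900 s = 6.917 h.
Distance = v·t = 0.40·24900 = 9960 m = 9.960 km.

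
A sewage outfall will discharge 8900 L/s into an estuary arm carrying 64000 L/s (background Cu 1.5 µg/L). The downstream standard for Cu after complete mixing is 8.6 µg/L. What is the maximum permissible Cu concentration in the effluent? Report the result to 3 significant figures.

59.7 µg/L

At the limit, (Qr·Cr + Qe·Cₑ)/(Qr + Qe) = 8.6:
Cₑ = (72900·8.6 − 64000·1.500) / 8900 = 59.66 µg/L.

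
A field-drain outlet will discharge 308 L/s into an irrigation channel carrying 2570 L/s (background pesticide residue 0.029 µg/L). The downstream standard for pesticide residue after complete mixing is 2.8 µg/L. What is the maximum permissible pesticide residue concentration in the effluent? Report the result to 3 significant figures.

At the limit, (Qr·Cr + Qe·Cₑ)/(Qr + Qe) = 2.8:
Cₑ = (2878·2.8 − 2570·0.02900) / 308.0 = 25.92 µg/L.

25.9 µg/L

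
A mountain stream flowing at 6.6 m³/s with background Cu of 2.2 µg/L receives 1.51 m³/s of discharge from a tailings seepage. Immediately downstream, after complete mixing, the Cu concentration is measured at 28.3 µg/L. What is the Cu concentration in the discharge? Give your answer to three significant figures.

Mass balance: 6.600·2.200 + 1.510·Cₑ = 8.110·28.30
→ Cₑ = (8.110·28.30 − 6.600·2.200) / 1.510 = 142.4 µg/L.

142 µg/L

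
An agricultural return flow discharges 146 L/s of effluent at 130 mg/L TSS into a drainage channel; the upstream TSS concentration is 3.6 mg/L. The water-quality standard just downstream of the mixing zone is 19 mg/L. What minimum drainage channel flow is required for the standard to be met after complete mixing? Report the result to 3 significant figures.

Set C_mix = 19: (Q·3.600 + 146.0·130.0) / (Q + 146.0) = 19
→ Q = 146.0·(130.0 − 19)/(19 − 3.600) = 1052 L/s.

1050 L/s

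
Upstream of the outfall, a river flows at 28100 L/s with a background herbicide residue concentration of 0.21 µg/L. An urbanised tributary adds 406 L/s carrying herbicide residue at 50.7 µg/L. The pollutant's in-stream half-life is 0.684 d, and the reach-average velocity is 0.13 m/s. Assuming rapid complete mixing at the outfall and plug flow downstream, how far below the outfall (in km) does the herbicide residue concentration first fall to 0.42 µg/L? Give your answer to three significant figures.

After mixing, C = (28100·0.2100 + 406.0·50.70) / 28510 = 26490/28510 = 0.9291 µg/L.
Half-life 0.684 d → k = ln 2 / 0.684 = 1.013 d⁻¹.
Set 0.9291·exp(−k·t) = 0.42 → t = ln(0.9291/0.42)/k = 67690 s = 18.80 h.
Distance = v·t = 0.13·67690 = 8800 m = 8.800 km.

8.80 km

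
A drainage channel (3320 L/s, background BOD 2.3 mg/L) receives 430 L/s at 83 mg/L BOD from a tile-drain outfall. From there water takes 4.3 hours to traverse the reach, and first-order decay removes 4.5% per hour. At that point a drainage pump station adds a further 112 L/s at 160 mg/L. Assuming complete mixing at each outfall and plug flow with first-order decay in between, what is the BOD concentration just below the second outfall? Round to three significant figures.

Flow-weighted average: C = (3320·2.300 + 430.0·83.00) / 3750 = 43330/3750 = 11.55 mg/L; combined flow 3750 L/s.
4.5%/h lost → k = −ln(1 − 0.045) = 0.04604 h⁻¹.
After decay, C = 11.55 × e^(−kt) = 11.55 × 0.8204 = 9.478 mg/L.
Second outfall: C = (3750·9.478 + 112.0·160.0)/3862 = 13.84 mg/L.

13.8 mg/L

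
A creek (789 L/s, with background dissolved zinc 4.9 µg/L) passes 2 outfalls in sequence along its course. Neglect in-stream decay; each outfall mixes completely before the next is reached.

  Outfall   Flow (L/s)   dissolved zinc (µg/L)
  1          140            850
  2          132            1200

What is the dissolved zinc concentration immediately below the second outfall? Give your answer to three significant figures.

Below outfall 1: Q → 929.0 L/s, C = (789.0·4.900 + 140.0·850.0)/929.0 = 132.3 µg/L.
Below outfall 2: Q → 1061 L/s, C = (929.0·132.3 + 132.0·1200)/1061 = 265.1 µg/L.

265 µg/L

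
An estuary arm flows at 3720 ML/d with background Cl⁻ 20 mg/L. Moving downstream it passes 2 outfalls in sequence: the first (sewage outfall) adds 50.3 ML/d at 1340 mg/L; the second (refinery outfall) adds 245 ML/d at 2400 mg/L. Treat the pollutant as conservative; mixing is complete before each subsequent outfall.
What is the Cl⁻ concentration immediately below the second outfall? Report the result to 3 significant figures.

After outfall 1: Q = 3720 + 50.30 = 3770 ML/d; C = (3720·20.00 + 50.30·1340)/3770 = 37.61 mg/L.
After outfall 2: Q = 3770 + 245.0 = 4015 ML/d; C = (3770·37.61 + 245.0·2400)/4015 = 181.8 mg/L.

182 mg/L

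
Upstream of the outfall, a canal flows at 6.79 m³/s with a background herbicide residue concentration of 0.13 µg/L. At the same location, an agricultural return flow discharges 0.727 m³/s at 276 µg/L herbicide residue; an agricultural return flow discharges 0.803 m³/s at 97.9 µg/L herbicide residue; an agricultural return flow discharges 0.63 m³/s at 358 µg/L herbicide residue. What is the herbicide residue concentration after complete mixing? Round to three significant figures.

Mixed concentration C = ΣQC/ΣQ = (6.790·0.1300 + 0.7270·276.0 + 0.8030·97.90 + 0.6300·358.0) / 8.950 = 505.7/8.950 = 56.50 µg/L.

56.5 µg/L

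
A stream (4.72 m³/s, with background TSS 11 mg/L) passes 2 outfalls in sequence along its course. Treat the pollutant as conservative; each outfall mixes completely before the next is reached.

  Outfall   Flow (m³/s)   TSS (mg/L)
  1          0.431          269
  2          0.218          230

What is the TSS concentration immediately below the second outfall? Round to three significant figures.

After outfall 1: Q = 4.720 + 0.4310 = 5.151 m³/s; C = (4.720·11.00 + 0.4310·269.0)/5.151 = 32.59 mg/L.
After outfall 2: Q = 5.151 + 0.2180 = 5.369 m³/s; C = (5.151·32.59 + 0.2180·230.0)/5.369 = 40.60 mg/L.

40.6 mg/L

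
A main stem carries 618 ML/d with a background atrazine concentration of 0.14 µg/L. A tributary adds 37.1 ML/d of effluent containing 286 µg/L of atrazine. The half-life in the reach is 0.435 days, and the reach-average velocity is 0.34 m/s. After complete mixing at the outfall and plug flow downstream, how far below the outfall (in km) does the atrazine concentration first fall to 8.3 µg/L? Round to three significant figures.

12.5 km

Mixed concentration C = ΣQC/ΣQ = (618.0·0.1400 + 37.10·286.0) / 655.1 = 10700/655.1 = 16.33 µg/L.
Half-life 0.435 d → k = ln 2 / 0.435 = 1.593 d⁻¹.
Set 16.33·exp(−k·t) = 8.3 → t = ln(16.33/8.3)/k = 36690 s = 10.19 h.
Distance = v·t = 0.34·36690 = 12480 m = 12.48 km.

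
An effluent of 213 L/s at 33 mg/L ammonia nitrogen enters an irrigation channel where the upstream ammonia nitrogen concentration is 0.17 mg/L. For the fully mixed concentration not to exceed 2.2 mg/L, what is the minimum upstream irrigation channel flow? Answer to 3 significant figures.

Set C_mix = 2.2: (Q·0.1700 + 213.0·33.00) / (Q + 213.0) = 2.2
→ Q = 213.0·(33.00 − 2.2)/(2.2 − 0.1700) = 3232 L/s.

3230 L/s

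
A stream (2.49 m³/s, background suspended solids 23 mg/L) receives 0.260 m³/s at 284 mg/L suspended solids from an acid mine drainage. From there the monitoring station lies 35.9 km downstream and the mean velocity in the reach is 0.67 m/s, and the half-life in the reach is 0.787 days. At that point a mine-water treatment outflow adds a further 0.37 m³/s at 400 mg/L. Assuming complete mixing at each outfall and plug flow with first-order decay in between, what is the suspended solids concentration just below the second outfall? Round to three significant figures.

71.8 mg/L

Flow-weighted average: C = (2.490·23.00 + 0.2600·284.0) / 2.750 = 131.1/2.750 = 47.68 mg/L; combined flow 2.750 m³/s.
Travel time t = 35.9·1000 / 0.67 = 53580 s = 14.88 h.
Half-life 0.787 d → k = ln 2 / 0.787 = 0.8807 d⁻¹.
First-order decay: C = 47.68·exp(−k·t) = 47.68·0.5791 = 27.61 mg/L.
At the second outfall, C = (2.750·27.61 + 0.3700·400.0) / (2.750 + 0.3700) = 71.77 mg/L.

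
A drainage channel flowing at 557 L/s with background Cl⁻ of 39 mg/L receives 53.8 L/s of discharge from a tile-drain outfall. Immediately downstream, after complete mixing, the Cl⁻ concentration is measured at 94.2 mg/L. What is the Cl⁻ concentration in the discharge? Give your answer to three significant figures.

666 mg/L

Mass balance: 557.0·39.00 + 53.80·Cₑ = 610.8·94.20
→ Cₑ = (610.8·94.20 − 557.0·39.00) / 53.80 = 665.7 mg/L.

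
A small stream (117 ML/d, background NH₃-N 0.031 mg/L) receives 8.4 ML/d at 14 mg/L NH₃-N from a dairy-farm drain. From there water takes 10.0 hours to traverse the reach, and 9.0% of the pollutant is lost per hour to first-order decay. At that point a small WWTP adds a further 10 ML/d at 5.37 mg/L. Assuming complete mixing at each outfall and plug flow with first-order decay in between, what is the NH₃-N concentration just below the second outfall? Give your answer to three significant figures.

Flow-weighted average: C = (117.0·0.03100 + 8.400·14.00) / 125.4 = 121.2/125.4 = 0.9667 mg/L; combined flow 125.4 ML/d.
9.0%/h lost → k = −ln(1 − 0.09) = 0.09431 h⁻¹.
First-order decay: C = 0.9667·exp(−k·t) = 0.9667·0.3894 = 0.3765 mg/L.
At the second outfall, C = (125.4·0.3765 + 10.00·5.370) / (125.4 + 10.00) = 0.7453 mg/L.

0.745 mg/L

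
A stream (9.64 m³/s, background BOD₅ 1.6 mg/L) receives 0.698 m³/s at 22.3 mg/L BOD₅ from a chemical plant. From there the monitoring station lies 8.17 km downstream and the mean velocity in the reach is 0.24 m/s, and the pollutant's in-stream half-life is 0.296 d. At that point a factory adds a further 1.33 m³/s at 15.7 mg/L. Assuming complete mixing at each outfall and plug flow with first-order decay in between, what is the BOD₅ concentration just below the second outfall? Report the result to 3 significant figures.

2.85 mg/L

Mass balance: C = (9.640·1.600 + 0.6980·22.30) / 10.34 = 30.99/10.34 = 2.998 mg/L; combined flow 10.34 m³/s.
Travel time t = 8.17·1000 / 0.24 = 34040 s = 9.456 h.
Half-life 0.296 d → k = ln 2 / 0.296 = 2.342 d⁻¹.
Decay over the reach: 2.998·exp(−kt) = 2.998·0.3975 = 1.191 mg/L.
At the second outfall, C = (10.34·1.191 + 1.330·15.70) / (10.34 + 1.330) = 2.845 mg/L.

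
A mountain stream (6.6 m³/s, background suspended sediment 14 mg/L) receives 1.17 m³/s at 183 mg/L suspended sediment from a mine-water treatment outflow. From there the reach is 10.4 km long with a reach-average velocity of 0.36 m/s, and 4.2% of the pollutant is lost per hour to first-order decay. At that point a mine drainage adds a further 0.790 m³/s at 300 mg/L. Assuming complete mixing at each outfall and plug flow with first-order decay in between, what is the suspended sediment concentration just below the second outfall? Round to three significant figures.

Mass balance: C = (6.600·14.00 + 1.170·183.0) / 7.770 = 306.5/7.770 = 39.45 mg/L; combined flow 7.770 m³/s.
Travel time t = 10.4·1000 / 0.36 = 28890 s = 8.025 h.
4.2%/h lost → k = −ln(1 − 0.042) = 0.04291 h⁻¹.
Decay over the reach: 39.45·exp(−kt) = 39.45·0.7087 = 27.96 mg/L.
At the second outfall, C = (7.770·27.96 + 0.7900·300.0) / (7.770 + 0.7900) = 53.06 mg/L.

53.1 mg/L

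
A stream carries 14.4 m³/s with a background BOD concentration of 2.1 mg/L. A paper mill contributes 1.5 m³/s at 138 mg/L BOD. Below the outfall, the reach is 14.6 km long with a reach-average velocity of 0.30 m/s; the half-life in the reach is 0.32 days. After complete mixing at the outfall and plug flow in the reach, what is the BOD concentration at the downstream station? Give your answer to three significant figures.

4.40 mg/L

Mass balance: C = (14.40·2.100 + 1.500·138.0) / 15.90 = 237.2/15.90 = 14.92 mg/L.
Travel time t = 14.6·1000 / 0.30 = 48670 s = 13.52 h.
Half-life 0.32 d → k = ln 2 / 0.32 = 2.166 d⁻¹.
First-order decay: C = 14.92·exp(−k·t) = 14.92·0.2952 = 4.405 mg/L.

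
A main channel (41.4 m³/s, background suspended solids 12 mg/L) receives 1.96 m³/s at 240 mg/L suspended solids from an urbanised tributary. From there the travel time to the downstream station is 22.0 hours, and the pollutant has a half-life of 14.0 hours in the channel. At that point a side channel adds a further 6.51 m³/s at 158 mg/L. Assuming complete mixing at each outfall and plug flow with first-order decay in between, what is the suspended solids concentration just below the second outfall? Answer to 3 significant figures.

27.2 mg/L

Mass balance: C = (41.40·12.00 + 1.960·240.0) / 43.36 = 967.2/43.36 = 22.31 mg/L; combined flow 43.36 m³/s.
Half-life 14.0 h → k = ln 2 / 14.0 = 0.04951 h⁻¹ = 1.188 d⁻¹.
First-order decay: C = 22.31·exp(−k·t) = 22.31·0.3365 = 7.506 mg/L.
At the second outfall, C = (43.36·7.506 + 6.510·158.0) / (43.36 + 6.510) = 27.15 mg/L.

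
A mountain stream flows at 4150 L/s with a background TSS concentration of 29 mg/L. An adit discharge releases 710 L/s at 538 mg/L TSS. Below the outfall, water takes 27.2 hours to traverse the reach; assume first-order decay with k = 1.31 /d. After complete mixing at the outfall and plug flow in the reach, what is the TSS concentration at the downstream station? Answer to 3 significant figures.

Flow-weighted average: C = (4150·29.00 + 710.0·538.0) / 4860 = 502300/4860 = 103.4 mg/L.
Applying C = C₀e^(−kt): 103.4 × 0.2266 = 23.42 mg/L.

23.4 mg/L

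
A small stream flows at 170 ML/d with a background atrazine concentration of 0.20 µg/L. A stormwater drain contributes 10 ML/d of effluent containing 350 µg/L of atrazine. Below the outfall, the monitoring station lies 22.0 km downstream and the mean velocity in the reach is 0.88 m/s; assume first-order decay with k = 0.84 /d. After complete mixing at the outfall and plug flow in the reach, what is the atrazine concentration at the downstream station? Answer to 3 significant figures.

Mixed concentration C = ΣQC/ΣQ = (170.0·0.2000 + 10.00·350.0) / 180.0 = 3534/180.0 = 19.63 µg/L.
Travel time t = 22.0·1000 / 0.88 = 25000 s = 6.944 h.
After decay, C = 19.63 × e^(−kt) = 19.63 × 0.7842 = 15.40 µg/L.

15.4 µg/L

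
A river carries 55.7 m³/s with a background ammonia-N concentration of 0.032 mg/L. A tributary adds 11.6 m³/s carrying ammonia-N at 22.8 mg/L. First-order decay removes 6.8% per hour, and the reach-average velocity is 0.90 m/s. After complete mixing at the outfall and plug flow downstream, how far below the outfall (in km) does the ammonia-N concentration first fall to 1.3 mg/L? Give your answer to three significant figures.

Mixed concentration C = ΣQC/ΣQ = (55.70·0.03200 + 11.60·22.80) / 67.30 = 266.3/67.30 = 3.956 mg/L.
6.8%/h lost → k = −ln(1 − 0.068) = 0.07042 h⁻¹.
Set 3.956·exp(−k·t) = 1.3 → t = ln(3.956/1.3)/k = 56890 s = 15.80 h.
Distance = v·t = 0.90·56890 = 51210 m = 51.21 km.

51.2 km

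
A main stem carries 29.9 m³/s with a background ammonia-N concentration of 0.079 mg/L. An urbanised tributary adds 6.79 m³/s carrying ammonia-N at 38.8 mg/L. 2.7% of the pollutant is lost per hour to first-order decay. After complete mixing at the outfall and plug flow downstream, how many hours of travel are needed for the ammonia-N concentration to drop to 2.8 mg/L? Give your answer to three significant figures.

Mixed concentration C = ΣQC/ΣQ = (29.90·0.07900 + 6.790·38.80) / 36.69 = 265.8/36.69 = 7.245 mg/L.
2.7%/h lost → k = −ln(1 − 0.027) = 0.02737 h⁻¹.
7.245·exp(−k·t) = 2.8 → t = ln(7.245/2.8)/k = 125000 s = 34.73 h.

34.7 h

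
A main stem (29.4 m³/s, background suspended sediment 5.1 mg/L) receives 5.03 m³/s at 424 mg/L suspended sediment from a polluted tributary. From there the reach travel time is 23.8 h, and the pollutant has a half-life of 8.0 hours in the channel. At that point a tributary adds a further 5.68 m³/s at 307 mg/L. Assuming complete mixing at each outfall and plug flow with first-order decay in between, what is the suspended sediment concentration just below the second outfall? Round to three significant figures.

Flow-weighted average: C = (29.40·5.100 + 5.030·424.0) / 34.43 = 2283/34.43 = 66.30 mg/L; combined flow 34.43 m³/s.
Half-life 8.0 h → k = ln 2 / 8.0 = 0.08664 h⁻¹ = 2.079 d⁻¹.
First-order decay: C = 66.30·exp(−k·t) = 66.30·0.1272 = 8.432 mg/L.
At the second outfall, C = (34.43·8.432 + 5.680·307.0) / (34.43 + 5.680) = 50.71 mg/L.

50.7 mg/L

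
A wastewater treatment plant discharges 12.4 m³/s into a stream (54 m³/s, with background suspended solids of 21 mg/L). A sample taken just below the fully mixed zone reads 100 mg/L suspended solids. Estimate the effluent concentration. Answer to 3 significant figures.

Mass balance: 54.00·21.00 + 12.40·Cₑ = 66.40·100.0
→ Cₑ = (66.40·100.0 − 54.00·21.00) / 12.40 = 444.0 mg/L.

444 mg/L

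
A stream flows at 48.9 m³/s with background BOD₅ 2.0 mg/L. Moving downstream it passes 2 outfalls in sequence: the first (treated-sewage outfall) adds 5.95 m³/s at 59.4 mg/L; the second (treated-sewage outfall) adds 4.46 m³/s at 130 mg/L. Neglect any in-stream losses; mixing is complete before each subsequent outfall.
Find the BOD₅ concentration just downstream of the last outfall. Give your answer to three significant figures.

17.4 mg/L

Below outfall 1: Q → 54.85 m³/s, C = (48.90·2.000 + 5.950·59.40)/54.85 = 8.227 mg/L.
Below outfall 2: Q → 59.31 m³/s, C = (54.85·8.227 + 4.460·130.0)/59.31 = 17.38 mg/L.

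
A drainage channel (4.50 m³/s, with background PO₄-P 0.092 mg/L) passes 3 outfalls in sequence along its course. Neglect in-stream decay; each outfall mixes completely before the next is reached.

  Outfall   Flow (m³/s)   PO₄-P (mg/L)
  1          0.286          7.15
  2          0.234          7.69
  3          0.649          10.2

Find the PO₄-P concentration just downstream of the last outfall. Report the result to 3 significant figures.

After outfall 1: Q = 4.500 + 0.2860 = 4.786 m³/s; C = (4.500·0.09200 + 0.2860·7.150)/4.786 = 0.5138 mg/L.
After outfall 2: Q = 4.786 + 0.2340 = 5.020 m³/s; C = (4.786·0.5138 + 0.2340·7.690)/5.020 = 0.8483 mg/L.
After outfall 3: Q = 5.020 + 0.6490 = 5.669 m³/s; C = (5.020·0.8483 + 0.6490·10.20)/5.669 = 1.919 mg/L.

1.92 mg/L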